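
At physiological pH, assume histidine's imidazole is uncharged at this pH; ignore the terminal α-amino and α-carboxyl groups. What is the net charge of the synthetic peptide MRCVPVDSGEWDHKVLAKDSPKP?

0

At pH ~7.4 the Lys and Arg side chains are protonated (+1), the Asp and Glu side chains are deprotonated (−1), and with His taken as neutral all other side chains carry no charge.
Positive (K, R): R2, K14, K18, K22 → +4.
Negative (D, E): D7, E10, D12, D19 → −4.
Net charge = (+4) + (−4) = 0.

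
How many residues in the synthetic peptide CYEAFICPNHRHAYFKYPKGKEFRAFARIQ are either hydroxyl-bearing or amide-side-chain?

5

Hydroxyl-bearing: S, T, Y. Amide-side-chain: N, Q.
Hydroxyl-bearing residues here: Y2, Y14, Y17 (3).
Amide-side-chain residues here: N9, Q30 (2).
The two groups share no amino acid, so total = 3 + 2 = 5.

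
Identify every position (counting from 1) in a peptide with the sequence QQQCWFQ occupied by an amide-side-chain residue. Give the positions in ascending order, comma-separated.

Asparagine (N) and glutamine (Q) have uncharged amide side chains.
Matching residues: Q1, Q2, Q3, Q7.

1, 2, 3, 7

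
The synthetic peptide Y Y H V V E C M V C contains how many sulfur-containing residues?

Cysteine (C, thiol) and methionine (M, thioether) are the two sulfur-containing amino acids.
Matching residues: C7, M8, C10.

3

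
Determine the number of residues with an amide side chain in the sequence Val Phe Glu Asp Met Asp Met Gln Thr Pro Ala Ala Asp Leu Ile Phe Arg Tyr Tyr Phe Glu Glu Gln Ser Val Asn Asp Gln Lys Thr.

4

The amide-side-chain residues are Asn (N) and Gln (Q).
Matching residues: Gln8, Gln23, Asn26, Gln28.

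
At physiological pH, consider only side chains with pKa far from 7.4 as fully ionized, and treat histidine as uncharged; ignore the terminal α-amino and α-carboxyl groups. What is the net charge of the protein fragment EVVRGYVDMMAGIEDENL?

Near pH 7.4, K and R contribute +1 each, D and E contribute −1 each, and every other side chain (His included, as stated) is uncharged.
Positive (K, R): R4 → +1.
Negative (D, E): E1, D8, E14, D15, E16 → −5.
Net charge = (+1) + (−5) = −4.

-4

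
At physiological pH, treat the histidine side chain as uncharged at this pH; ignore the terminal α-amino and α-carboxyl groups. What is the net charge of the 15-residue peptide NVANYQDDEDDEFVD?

Near pH 7.4, K and R contribute +1 each, D and E contribute −1 each, and every other side chain (His included, as stated) is uncharged.
Positive (K, R): none → +0.
Negative (D, E): D7, D8, E9, D10, D11, E12, D15 → −7.
Net charge = (+0) + (−7) = −7.

-7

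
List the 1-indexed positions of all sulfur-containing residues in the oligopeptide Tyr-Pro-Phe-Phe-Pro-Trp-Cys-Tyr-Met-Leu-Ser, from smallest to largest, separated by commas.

7, 9

The sulfur-bearing residues are cysteine (–SH) and methionine (–S–CH₃).
Matching residues: Cys7, Met9.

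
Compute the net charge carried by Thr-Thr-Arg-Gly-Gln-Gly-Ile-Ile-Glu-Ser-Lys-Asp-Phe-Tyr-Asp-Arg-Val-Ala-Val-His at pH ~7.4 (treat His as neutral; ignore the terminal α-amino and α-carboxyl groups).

The side chains ionized at physiological pH are Lys/Arg (+1) and Asp/Glu (−1); with His treated as neutral, nothing else contributes.
Positive (K, R): Arg3, Lys11, Arg16 → +3.
Negative (D, E): Glu9, Asp12, Asp15 → −3.
Net charge = (+3) + (−3) = 0.

0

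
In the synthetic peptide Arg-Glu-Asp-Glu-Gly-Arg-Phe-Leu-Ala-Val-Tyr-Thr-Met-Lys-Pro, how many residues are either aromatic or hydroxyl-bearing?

Aromatic: F, W, Y. Hydroxyl-bearing: S, T, Y.
Aromatic residues here: Phe7, Tyr11 (2).
Hydroxyl-bearing residues here: Tyr11, Thr12 (2).
Y is in both groups, so the 1 Y residue must not be double-counted.
Total = 2 + 2 − 1 = 3.

3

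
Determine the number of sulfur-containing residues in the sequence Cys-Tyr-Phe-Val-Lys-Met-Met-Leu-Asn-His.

3

Cysteine (C, thiol) and methionine (M, thioether) are the two sulfur-containing amino acids.
Matching residues: Cys1, Met6, Met7.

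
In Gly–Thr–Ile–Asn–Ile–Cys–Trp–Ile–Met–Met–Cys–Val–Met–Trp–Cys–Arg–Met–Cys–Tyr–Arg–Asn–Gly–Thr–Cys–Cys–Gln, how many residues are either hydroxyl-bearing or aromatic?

5

Hydroxyl-bearing: S, T, Y. Aromatic: F, W, Y.
Hydroxyl-bearing residues here: Thr2, Tyr19, Thr23 (3).
Aromatic residues here: Trp7, Trp14, Tyr19 (3).
Y is in both groups, so the 1 Y residue must not be double-counted.
Total = 3 + 3 − 1 = 5.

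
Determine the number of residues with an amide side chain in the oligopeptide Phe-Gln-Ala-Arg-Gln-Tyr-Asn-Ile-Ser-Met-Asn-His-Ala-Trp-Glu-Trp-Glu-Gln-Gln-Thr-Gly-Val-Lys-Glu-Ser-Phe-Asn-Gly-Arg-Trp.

Only N (asparagine) and Q (glutamine) carry a side-chain carboxamide.
Matching residues: Gln2, Gln5, Asn7, Asn11, Gln18, Gln19, Asn27.

7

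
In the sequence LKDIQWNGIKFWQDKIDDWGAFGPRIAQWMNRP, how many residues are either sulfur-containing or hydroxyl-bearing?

Sulfur-containing: C, M. Hydroxyl-bearing: S, T, Y.
Sulfur-containing residues here: M30 (1).
Hydroxyl-bearing residues here: none (0).
The two groups share no amino acid, so total = 1 + 0 = 1.

1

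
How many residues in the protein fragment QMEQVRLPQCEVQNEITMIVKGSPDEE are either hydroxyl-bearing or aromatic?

Hydroxyl-bearing: S, T, Y. Aromatic: F, W, Y.
Hydroxyl-bearing residues here: T17, S23 (2).
Aromatic residues here: none (0).
(Y belongs to both groups, but none appear in this sequence.) Total = 2 + 0 = 2.

2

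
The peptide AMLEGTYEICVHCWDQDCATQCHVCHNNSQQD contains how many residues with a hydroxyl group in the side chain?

The –OH-bearing residues are Ser, Thr (aliphatic alcohols), and Tyr (phenol).
Matching residues: T6, Y7, T20, S29.

4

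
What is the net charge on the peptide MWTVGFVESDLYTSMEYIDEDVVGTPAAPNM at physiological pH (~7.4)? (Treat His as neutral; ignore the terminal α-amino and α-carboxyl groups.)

-6

At pH ~7.4 the Lys and Arg side chains are protonated (+1), the Asp and Glu side chains are deprotonated (−1), and with His taken as neutral all other side chains carry no charge.
Positive (K, R): none → +0.
Negative (D, E): E8, D10, E16, D19, E20, D21 → −6.
Net charge = (+0) + (−6) = −6.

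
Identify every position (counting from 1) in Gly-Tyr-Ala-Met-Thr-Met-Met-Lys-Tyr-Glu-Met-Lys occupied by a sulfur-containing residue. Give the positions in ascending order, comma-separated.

Cysteine (C, thiol) and methionine (M, thioether) are the two sulfur-containing amino acids.
Matching residues: Met4, Met6, Met7, Met11.

4, 6, 7, 11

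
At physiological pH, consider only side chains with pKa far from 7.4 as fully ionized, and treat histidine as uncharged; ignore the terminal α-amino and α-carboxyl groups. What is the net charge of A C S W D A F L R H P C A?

Near pH 7.4, K and R contribute +1 each, D and E contribute −1 each, and every other side chain (His included, as stated) is uncharged.
Positive (K, R): R9 → +1.
Negative (D, E): D5 → −1.
Net charge = (+1) + (−1) = 0.

0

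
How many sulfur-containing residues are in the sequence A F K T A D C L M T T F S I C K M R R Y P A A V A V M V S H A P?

Only Cys (C) and Met (M) have a sulfur atom in the side chain.
Matching residues: C7, M9, C15, M17, M27.

5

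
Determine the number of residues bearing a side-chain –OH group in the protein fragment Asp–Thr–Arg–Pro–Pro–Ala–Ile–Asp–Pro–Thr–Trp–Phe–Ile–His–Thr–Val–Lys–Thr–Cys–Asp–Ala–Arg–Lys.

Serine (S), threonine (T), and tyrosine (Y) each carry a hydroxyl group on the side chain.
Matching residues: Thr2, Thr10, Thr15, Thr18.

4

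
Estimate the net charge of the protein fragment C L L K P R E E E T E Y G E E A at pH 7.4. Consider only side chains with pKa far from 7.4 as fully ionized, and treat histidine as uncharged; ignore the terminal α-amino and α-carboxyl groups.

-4

Near pH 7.4, K and R contribute +1 each, D and E contribute −1 each, and every other side chain (His included, as stated) is uncharged.
Positive (K, R): K4, R6 → +2.
Negative (D, E): E7, E8, E9, E11, E14, E15 → −6.
Net charge = (+2) + (−6) = −4.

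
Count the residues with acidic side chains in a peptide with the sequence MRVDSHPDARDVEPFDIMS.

The acidic residues are Asp (D) and Glu (E), whose side chains end in a carboxylate group.
Matching residues: D4, D8, D11, E13, D16.

5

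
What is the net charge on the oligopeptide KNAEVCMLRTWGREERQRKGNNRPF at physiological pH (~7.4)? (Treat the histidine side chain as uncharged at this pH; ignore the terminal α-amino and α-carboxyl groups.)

+4

The side chains ionized at physiological pH are Lys/Arg (+1) and Asp/Glu (−1); with His treated as neutral, nothing else contributes.
Positive (K, R): K1, R9, R13, R16, R18, K19, R23 → +7.
Negative (D, E): E4, E14, E15 → −3.
Net charge = (+7) + (−3) = +4.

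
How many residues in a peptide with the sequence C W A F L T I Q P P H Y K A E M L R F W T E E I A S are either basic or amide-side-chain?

Basic: H, K, R. Amide-side-chain: N, Q.
Basic residues here: H11, K13, R18 (3).
Amide-side-chain residues here: Q8 (1).
The two groups share no amino acid, so total = 3 + 1 = 4.

4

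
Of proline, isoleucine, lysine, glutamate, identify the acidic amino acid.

Aspartate (D) and glutamate (E) have carboxylic-acid side chains and are the acidic amino acids.
Of the listed options, only glutamate belongs to this group.

glutamate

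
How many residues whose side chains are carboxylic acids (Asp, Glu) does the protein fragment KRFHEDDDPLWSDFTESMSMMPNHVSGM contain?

6

Matching residues: E5, D6, D7, D8, D13, E16.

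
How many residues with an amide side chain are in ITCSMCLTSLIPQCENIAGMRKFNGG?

3

The amide-side-chain residues are Asn (N) and Gln (Q).
Matching residues: Q13, N16, N24.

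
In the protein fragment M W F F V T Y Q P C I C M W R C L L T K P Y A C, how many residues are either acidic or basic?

2

Acidic: D, E. Basic: H, K, R.
Acidic residues here: none (0).
Basic residues here: R15, K20 (2).
The two groups share no amino acid, so total = 0 + 2 = 2.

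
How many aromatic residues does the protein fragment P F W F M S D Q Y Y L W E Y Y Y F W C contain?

11

F, W, and Y each carry an aromatic ring on the side chain.
Matching residues: F2, W3, F4, Y9, Y10, W12, Y14, Y15, Y16, F17, W18.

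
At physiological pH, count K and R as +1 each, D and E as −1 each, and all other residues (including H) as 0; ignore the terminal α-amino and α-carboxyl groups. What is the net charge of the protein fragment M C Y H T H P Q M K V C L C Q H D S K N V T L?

+1

Positive (K, R): K10, K19 → +2.
Negative (D, E): D17 → −1.
Net charge = (+2) + (−1) = +1.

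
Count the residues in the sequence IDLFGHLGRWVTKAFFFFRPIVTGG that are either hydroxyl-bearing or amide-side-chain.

Hydroxyl-bearing: S, T, Y. Amide-side-chain: N, Q.
Hydroxyl-bearing residues here: T12, T23 (2).
Amide-side-chain residues here: none (0).
The two groups share no amino acid, so total = 2 + 0 = 2.

2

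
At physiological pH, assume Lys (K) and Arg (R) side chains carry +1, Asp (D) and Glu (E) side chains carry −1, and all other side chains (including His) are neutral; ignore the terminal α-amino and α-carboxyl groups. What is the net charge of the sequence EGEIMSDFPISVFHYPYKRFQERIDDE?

Positive (K, R): K18, R19, R23 → +3.
Negative (D, E): E1, E3, D7, E22, D25, D26, E27 → −7.
Net charge = (+3) + (−7) = −4.

-4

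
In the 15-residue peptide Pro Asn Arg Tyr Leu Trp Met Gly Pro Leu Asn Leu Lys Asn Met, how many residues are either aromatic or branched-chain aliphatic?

Aromatic: F, W, Y. Branched-chain aliphatic: I, L, V.
Aromatic residues here: Tyr4, Trp6 (2).
Branched-chain aliphatic residues here: Leu5, Leu10, Leu12 (3).
The two groups share no amino acid, so total = 2 + 3 = 5.

5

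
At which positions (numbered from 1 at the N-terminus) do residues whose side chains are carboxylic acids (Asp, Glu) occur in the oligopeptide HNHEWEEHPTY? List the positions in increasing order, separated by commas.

Matching residues: E4, E6, E7.

4, 6, 7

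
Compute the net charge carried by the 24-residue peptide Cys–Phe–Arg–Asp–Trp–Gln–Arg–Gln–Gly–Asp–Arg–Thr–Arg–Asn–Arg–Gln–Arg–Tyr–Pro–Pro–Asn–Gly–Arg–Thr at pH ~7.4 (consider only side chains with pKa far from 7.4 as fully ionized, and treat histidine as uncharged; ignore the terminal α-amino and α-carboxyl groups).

Near pH 7.4, K and R contribute +1 each, D and E contribute −1 each, and every other side chain (His included, as stated) is uncharged.
Positive (K, R): Arg3, Arg7, Arg11, Arg13, Arg15, Arg17, Arg23 → +7.
Negative (D, E): Asp4, Asp10 → −2.
Net charge = (+7) + (−2) = +5.

+5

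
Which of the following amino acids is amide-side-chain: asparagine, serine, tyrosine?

asparagine

The amide-side-chain residues are Asn (N) and Gln (Q).
Of the listed options, only asparagine belongs to this group.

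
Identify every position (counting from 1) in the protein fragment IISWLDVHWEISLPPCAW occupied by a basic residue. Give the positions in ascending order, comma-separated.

8

K, R, and H are the three residues with basic side chains (ε-amine, guanidinium, and imidazole respectively).
Matching residues: H8.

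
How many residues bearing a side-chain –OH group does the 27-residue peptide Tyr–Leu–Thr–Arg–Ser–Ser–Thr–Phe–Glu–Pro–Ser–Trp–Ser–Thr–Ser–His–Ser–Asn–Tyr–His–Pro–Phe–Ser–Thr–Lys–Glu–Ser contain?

14

Serine (S), threonine (T), and tyrosine (Y) each carry a hydroxyl group on the side chain.
Matching residues: Tyr1, Thr3, Ser5, Ser6, Thr7, Ser11, Ser13, Thr14, Ser15, Ser17, Tyr19, Ser23, Thr24, Ser27.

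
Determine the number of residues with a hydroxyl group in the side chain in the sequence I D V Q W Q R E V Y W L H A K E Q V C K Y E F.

2

Serine (S), threonine (T), and tyrosine (Y) each carry a hydroxyl group on the side chain.
Matching residues: Y10, Y21.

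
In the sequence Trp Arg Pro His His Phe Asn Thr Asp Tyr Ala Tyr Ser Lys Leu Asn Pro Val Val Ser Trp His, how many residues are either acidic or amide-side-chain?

3

Acidic: D, E. Amide-side-chain: N, Q.
Acidic residues here: Asp9 (1).
Amide-side-chain residues here: Asn7, Asn16 (2).
The two groups share no amino acid, so total = 1 + 2 = 3.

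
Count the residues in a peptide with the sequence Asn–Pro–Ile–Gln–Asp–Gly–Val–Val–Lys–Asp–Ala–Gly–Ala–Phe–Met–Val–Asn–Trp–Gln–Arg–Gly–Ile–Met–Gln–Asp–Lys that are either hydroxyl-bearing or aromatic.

Hydroxyl-bearing: S, T, Y. Aromatic: F, W, Y.
Hydroxyl-bearing residues here: none (0).
Aromatic residues here: Phe14, Trp18 (2).
(Y belongs to both groups, but none appear in this sequence.) Total = 0 + 2 = 2.

2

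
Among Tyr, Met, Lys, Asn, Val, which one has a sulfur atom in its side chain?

Met

Cysteine (C, thiol) and methionine (M, thioether) are the two sulfur-containing amino acids.
Of the listed options, only Met belongs to this group.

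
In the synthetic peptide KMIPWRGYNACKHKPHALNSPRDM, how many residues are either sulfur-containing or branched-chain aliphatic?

Sulfur-containing: C, M. Branched-chain aliphatic: I, L, V.
Sulfur-containing residues here: M2, C11, M24 (3).
Branched-chain aliphatic residues here: I3, L18 (2).
The two groups share no amino acid, so total = 3 + 2 = 5.

5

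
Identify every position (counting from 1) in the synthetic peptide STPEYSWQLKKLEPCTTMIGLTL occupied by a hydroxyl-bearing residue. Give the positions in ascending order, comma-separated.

1, 2, 5, 6, 16, 17, 22

S, T, and Y are the three residues with a side-chain hydroxyl.
Matching residues: S1, T2, Y5, S6, T16, T17, T22.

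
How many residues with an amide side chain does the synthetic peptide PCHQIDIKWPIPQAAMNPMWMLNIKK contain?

4

Asparagine (N) and glutamine (Q) have uncharged amide side chains.
Matching residues: Q4, Q13, N17, N23.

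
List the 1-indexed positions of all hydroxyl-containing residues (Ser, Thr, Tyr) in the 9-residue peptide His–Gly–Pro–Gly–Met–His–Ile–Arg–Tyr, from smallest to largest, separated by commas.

9

Matching residues: Tyr9.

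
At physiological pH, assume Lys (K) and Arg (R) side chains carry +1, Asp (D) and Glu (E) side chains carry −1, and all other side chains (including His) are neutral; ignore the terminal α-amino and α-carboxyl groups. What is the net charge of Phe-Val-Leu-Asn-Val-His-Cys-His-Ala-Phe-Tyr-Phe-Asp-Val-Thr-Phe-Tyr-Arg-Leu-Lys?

+1

Positive (K, R): Arg18, Lys20 → +2.
Negative (D, E): Asp13 → −1.
Net charge = (+2) + (−1) = +1.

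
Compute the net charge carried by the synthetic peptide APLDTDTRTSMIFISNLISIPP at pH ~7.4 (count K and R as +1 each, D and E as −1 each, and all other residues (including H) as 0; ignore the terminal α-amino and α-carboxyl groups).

Positive (K, R): R8 → +1.
Negative (D, E): D4, D6 → −2.
Net charge = (+1) + (−2) = −1.

-1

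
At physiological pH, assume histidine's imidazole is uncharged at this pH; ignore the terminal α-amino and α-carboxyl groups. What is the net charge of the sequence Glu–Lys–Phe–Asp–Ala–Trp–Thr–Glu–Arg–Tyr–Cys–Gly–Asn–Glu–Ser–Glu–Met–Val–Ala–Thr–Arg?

The side chains ionized at physiological pH are Lys/Arg (+1) and Asp/Glu (−1); with His treated as neutral, nothing else contributes.
Positive (K, R): Lys2, Arg9, Arg21 → +3.
Negative (D, E): Glu1, Asp4, Glu8, Glu14, Glu16 → −5.
Net charge = (+3) + (−5) = −2.

-2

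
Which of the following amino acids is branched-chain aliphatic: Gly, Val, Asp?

Val

V, L, and I make up the branched-chain aliphatic group.
Of the listed options, only Val belongs to this group.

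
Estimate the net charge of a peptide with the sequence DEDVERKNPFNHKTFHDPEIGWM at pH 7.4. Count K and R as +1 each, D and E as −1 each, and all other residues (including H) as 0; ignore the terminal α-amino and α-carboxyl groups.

Positive (K, R): R6, K7, K13 → +3.
Negative (D, E): D1, E2, D3, E5, D17, E19 → −6.
Net charge = (+3) + (−6) = −3.

-3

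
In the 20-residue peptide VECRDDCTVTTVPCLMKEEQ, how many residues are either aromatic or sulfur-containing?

4

Aromatic: F, W, Y. Sulfur-containing: C, M.
Aromatic residues here: none (0).
Sulfur-containing residues here: C3, C7, C14, M16 (4).
The two groups share no amino acid, so total = 0 + 4 = 4.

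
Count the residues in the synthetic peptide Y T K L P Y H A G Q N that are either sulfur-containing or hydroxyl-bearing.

Sulfur-containing: C, M. Hydroxyl-bearing: S, T, Y.
Sulfur-containing residues here: none (0).
Hydroxyl-bearing residues here: Y1, T2, Y6 (3).
The two groups share no amino acid, so total = 0 + 3 = 3.

3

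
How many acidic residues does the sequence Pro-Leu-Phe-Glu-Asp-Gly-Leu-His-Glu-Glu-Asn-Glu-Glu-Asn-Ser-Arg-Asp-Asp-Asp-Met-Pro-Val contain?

Only D (aspartate) and E (glutamate) carry a side-chain carboxylic acid.
Matching residues: Glu4, Asp5, Glu9, Glu10, Glu12, Glu13, Asp17, Asp18, Asp19.

9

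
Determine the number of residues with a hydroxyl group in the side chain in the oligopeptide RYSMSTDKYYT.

7

Serine (S), threonine (T), and tyrosine (Y) each carry a hydroxyl group on the side chain.
Matching residues: Y2, S3, S5, T6, Y9, Y10, T11.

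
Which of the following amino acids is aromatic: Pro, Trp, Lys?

Trp

The aromatic amino acids are Phe (F, benzyl), Trp (W, indole), and Tyr (Y, phenol).
Of the listed options, only Trp belongs to this group.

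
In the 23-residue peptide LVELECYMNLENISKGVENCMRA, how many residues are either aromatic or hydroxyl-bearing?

2

Aromatic: F, W, Y. Hydroxyl-bearing: S, T, Y.
Aromatic residues here: Y7 (1).
Hydroxyl-bearing residues here: Y7, S14 (2).
Y is in both groups, so the 1 Y residue must not be double-counted.
Total = 1 + 2 − 1 = 2.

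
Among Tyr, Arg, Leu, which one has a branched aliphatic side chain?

Leu

The BCAAs are Val, Leu, and Ile — aliphatic side chains with a branch point.
Of the listed options, only Leu belongs to this group.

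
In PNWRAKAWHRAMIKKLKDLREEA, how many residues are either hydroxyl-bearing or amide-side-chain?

Hydroxyl-bearing: S, T, Y. Amide-side-chain: N, Q.
Hydroxyl-bearing residues here: none (0).
Amide-side-chain residues here: N2 (1).
The two groups share no amino acid, so total = 0 + 1 = 1.

1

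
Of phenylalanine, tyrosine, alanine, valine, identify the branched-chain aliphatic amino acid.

valine

The BCAAs are Val, Leu, and Ile — aliphatic side chains with a branch point.
Of the listed options, only valine belongs to this group.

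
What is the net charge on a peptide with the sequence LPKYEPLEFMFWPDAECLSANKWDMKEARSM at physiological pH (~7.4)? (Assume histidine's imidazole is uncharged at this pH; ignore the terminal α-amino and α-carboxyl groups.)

-2

Near pH 7.4, K and R contribute +1 each, D and E contribute −1 each, and every other side chain (His included, as stated) is uncharged.
Positive (K, R): K3, K22, K26, R29 → +4.
Negative (D, E): E5, E8, D14, E16, D24, E27 → −6.
Net charge = (+4) + (−6) = −2.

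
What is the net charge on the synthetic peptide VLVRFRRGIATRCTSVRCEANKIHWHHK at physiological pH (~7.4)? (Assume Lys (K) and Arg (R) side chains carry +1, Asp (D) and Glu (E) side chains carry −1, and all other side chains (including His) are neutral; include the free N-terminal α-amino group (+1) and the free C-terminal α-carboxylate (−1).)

+6

Positive (K, R): R4, R6, R7, R12, R17, K22, K28 → +7.
Negative (D, E): E19 → −1.
The N-terminus (+1) and C-terminus (−1) cancel.
Net charge = (+7) + (−1) = +6.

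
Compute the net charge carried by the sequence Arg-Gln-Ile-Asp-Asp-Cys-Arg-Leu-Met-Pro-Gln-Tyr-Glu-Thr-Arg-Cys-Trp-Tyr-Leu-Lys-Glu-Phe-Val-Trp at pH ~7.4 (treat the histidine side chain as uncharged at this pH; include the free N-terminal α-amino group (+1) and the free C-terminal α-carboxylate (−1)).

0

At pH ~7.4 the Lys and Arg side chains are protonated (+1), the Asp and Glu side chains are deprotonated (−1), and with His taken as neutral all other side chains carry no charge.
Positive (K, R): Arg1, Arg7, Arg15, Lys20 → +4.
Negative (D, E): Asp4, Asp5, Glu13, Glu21 → −4.
The N-terminus (+1) and C-terminus (−1) cancel.
Net charge = (+4) + (−4) = 0.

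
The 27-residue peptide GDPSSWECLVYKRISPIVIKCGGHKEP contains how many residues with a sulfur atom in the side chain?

The sulfur-bearing residues are cysteine (–SH) and methionine (–S–CH₃).
Matching residues: C8, C21.

2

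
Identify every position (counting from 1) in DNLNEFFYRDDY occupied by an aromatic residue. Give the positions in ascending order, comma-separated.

The aromatic amino acids are Phe (F, benzyl), Trp (W, indole), and Tyr (Y, phenol).
Matching residues: F6, F7, Y8, Y12.

6, 7, 8, 12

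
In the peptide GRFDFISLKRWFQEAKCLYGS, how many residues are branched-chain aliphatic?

3

Valine (V), leucine (L), and isoleucine (I) are the branched-chain amino acids.
Matching residues: I6, L8, L18.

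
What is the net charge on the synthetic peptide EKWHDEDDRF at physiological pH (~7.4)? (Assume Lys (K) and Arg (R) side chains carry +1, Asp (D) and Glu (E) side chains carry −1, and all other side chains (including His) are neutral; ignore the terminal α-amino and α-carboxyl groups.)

-3

Positive (K, R): K2, R9 → +2.
Negative (D, E): E1, D5, E6, D7, D8 → −5.
Net charge = (+2) + (−5) = −3.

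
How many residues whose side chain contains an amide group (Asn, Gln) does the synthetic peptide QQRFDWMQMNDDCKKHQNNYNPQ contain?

9

Matching residues: Q1, Q2, Q8, N10, Q17, N18, N19, N21, Q23.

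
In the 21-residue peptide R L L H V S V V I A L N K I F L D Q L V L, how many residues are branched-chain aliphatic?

The BCAAs are Val, Leu, and Ile — aliphatic side chains with a branch point.
Matching residues: L2, L3, V5, V7, V8, I9, L11, I14, L16, L19, V20, L21.

12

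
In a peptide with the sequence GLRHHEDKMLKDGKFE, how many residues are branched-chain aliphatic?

2

The BCAAs are Val, Leu, and Ile — aliphatic side chains with a branch point.
Matching residues: L2, L10.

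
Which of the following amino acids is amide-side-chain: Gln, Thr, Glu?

Gln

Asparagine (N) and glutamine (Q) have uncharged amide side chains.
Of the listed options, only Gln belongs to this group.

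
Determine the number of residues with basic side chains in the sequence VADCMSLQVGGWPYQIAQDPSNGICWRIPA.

Lysine (K), arginine (R), and histidine (H) have basic, nitrogen-containing side chains.
Matching residues: R27.

1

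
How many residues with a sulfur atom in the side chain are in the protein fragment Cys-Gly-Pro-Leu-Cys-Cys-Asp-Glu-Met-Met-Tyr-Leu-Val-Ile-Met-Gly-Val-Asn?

6

Cysteine (C, thiol) and methionine (M, thioether) are the two sulfur-containing amino acids.
Matching residues: Cys1, Cys5, Cys6, Met9, Met10, Met15.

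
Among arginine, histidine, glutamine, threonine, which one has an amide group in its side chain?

Only N (asparagine) and Q (glutamine) carry a side-chain carboxamide.
Of the listed options, only glutamine belongs to this group.

glutamine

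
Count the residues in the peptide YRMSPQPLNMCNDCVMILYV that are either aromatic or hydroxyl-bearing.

Aromatic: F, W, Y. Hydroxyl-bearing: S, T, Y.
Aromatic residues here: Y1, Y19 (2).
Hydroxyl-bearing residues here: Y1, S4, Y19 (3).
Y is in both groups, so the 2 Y residues must not be double-counted.
Total = 2 + 3 − 2 = 3.

3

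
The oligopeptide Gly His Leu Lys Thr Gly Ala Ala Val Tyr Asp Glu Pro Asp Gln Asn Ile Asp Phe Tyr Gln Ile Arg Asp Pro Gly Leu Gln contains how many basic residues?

Lysine (K), arginine (R), and histidine (H) have basic, nitrogen-containing side chains.
Matching residues: His2, Lys4, Arg23.

3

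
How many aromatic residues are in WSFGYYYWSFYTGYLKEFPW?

11

F, W, and Y each carry an aromatic ring on the side chain.
Matching residues: W1, F3, Y5, Y6, Y7, W8, F10, Y11, Y14, F18, W20.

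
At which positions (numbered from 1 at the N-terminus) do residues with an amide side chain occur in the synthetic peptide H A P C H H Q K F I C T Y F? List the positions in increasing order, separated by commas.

Asparagine (N) and glutamine (Q) have uncharged amide side chains.
Matching residues: Q7.

7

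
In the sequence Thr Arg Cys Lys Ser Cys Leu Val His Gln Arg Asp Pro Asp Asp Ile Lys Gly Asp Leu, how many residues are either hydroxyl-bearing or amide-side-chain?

3

Hydroxyl-bearing: S, T, Y. Amide-side-chain: N, Q.
Hydroxyl-bearing residues here: Thr1, Ser5 (2).
Amide-side-chain residues here: Gln10 (1).
The two groups share no amino acid, so total = 2 + 1 = 3.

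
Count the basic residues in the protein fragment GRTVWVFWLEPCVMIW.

1

Lysine (K), arginine (R), and histidine (H) have basic, nitrogen-containing side chains.
Matching residues: R2.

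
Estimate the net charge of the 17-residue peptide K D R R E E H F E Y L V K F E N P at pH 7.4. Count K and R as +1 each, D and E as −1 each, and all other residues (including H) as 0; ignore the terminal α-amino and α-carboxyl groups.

-1

Positive (K, R): K1, R3, R4, K13 → +4.
Negative (D, E): D2, E5, E6, E9, E15 → −5.
Net charge = (+4) + (−5) = −1.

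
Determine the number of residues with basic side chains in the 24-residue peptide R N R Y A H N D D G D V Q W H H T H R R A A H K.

10

Lysine (K), arginine (R), and histidine (H) have basic, nitrogen-containing side chains.
Matching residues: R1, R3, H6, H15, H16, H18, R19, R20, H23, K24.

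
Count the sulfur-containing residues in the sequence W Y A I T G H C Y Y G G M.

2

The sulfur-bearing residues are cysteine (–SH) and methionine (–S–CH₃).
Matching residues: C8, M13.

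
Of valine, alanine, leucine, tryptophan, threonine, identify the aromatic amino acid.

F, W, and Y each carry an aromatic ring on the side chain.
Of the listed options, only tryptophan belongs to this group.

tryptophan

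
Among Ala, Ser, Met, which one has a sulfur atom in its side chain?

Met

The sulfur-bearing residues are cysteine (–SH) and methionine (–S–CH₃).
Of the listed options, only Met belongs to this group.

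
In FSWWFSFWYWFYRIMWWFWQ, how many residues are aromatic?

F, W, and Y each carry an aromatic ring on the side chain.
Matching residues: F1, W3, W4, F5, F7, W8, Y9, W10, F11, Y12, W16, W17, F18, W19.

14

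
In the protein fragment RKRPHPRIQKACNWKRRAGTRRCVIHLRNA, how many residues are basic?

13

The basic amino acids are Lys (K), Arg (R), and His (H).
Matching residues: R1, K2, R3, H5, R7, K10, K15, R16, R17, R21, R22, H26, R28.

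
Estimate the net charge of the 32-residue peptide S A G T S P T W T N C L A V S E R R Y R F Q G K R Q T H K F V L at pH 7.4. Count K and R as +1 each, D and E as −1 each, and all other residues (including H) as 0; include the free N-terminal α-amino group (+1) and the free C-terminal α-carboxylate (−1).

Positive (K, R): R17, R18, R20, K24, R25, K29 → +6.
Negative (D, E): E16 → −1.
The N-terminus (+1) and C-terminus (−1) cancel.
Net charge = (+6) + (−1) = +5.

+5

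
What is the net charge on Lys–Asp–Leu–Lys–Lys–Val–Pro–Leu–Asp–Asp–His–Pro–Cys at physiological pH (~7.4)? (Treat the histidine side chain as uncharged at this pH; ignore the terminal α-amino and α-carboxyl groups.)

Near pH 7.4, K and R contribute +1 each, D and E contribute −1 each, and every other side chain (His included, as stated) is uncharged.
Positive (K, R): Lys1, Lys4, Lys5 → +3.
Negative (D, E): Asp2, Asp9, Asp10 → −3.
Net charge = (+3) + (−3) = 0.

0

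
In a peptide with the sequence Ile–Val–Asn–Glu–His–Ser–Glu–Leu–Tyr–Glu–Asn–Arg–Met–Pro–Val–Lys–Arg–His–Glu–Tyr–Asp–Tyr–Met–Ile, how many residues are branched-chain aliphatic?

The BCAAs are Val, Leu, and Ile — aliphatic side chains with a branch point.
Matching residues: Ile1, Val2, Leu8, Val15, Ile24.

5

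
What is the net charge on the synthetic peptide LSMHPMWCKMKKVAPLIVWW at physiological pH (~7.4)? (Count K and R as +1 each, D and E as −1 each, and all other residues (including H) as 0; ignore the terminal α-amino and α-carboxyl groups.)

Positive (K, R): K9, K11, K12 → +3.
Negative (D, E): none → −0.
Net charge = (+3) + (−0) = +3.

+3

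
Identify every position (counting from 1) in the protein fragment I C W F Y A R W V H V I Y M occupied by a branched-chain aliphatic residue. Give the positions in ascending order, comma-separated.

The BCAAs are Val, Leu, and Ile — aliphatic side chains with a branch point.
Matching residues: I1, V9, V11, I12.

1, 9, 11, 12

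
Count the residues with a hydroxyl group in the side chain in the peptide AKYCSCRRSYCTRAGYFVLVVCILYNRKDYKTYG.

S, T, and Y are the three residues with a side-chain hydroxyl.
Matching residues: Y3, S5, S9, Y10, T12, Y16, Y25, Y30, T32, Y33.

10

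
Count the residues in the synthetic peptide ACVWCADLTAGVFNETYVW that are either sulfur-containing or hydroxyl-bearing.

Sulfur-containing: C, M. Hydroxyl-bearing: S, T, Y.
Sulfur-containing residues here: C2, C5 (2).
Hydroxyl-bearing residues here: T9, T16, Y17 (3).
The two groups share no amino acid, so total = 2 + 3 = 5.

5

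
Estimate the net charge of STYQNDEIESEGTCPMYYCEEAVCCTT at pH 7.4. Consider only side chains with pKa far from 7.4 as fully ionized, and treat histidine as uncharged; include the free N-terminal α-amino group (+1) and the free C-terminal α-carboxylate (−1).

-6

The side chains ionized at physiological pH are Lys/Arg (+1) and Asp/Glu (−1); with His treated as neutral, nothing else contributes.
Positive (K, R): none → +0.
Negative (D, E): D6, E7, E9, E11, E20, E21 → −6.
The N-terminus (+1) and C-terminus (−1) cancel.
Net charge = (+0) + (−6) = −6.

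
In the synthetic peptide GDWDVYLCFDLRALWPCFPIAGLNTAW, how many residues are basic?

1

The basic amino acids are Lys (K), Arg (R), and His (H).
Matching residues: R12.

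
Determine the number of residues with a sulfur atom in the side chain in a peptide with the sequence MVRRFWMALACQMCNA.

Cysteine (C, thiol) and methionine (M, thioether) are the two sulfur-containing amino acids.
Matching residues: M1, M7, C11, M13, C14.

5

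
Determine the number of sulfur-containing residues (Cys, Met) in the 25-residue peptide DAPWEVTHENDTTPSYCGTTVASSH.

1

Matching residues: C17.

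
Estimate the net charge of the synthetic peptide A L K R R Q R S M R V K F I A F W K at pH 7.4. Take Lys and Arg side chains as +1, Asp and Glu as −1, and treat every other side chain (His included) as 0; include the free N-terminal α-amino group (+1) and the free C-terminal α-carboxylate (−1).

+7

Positive (K, R): K3, R4, R5, R7, R10, K12, K18 → +7.
Negative (D, E): none → −0.
The N-terminus (+1) and C-terminus (−1) cancel.
Net charge = (+7) + (−0) = +7.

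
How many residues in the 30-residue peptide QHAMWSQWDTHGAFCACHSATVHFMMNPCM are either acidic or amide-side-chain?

4

Acidic: D, E. Amide-side-chain: N, Q.
Acidic residues here: D9 (1).
Amide-side-chain residues here: Q1, Q7, N27 (3).
The two groups share no amino acid, so total = 1 + 3 = 4.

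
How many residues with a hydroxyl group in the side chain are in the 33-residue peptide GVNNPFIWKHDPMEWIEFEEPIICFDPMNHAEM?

0

The –OH-bearing residues are Ser, Thr (aliphatic alcohols), and Tyr (phenol).
None of the 33 residues belong to this group.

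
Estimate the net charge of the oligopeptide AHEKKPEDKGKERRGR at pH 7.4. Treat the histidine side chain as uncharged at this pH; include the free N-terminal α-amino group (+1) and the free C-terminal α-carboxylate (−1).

+3

The side chains ionized at physiological pH are Lys/Arg (+1) and Asp/Glu (−1); with His treated as neutral, nothing else contributes.
Positive (K, R): K4, K5, K9, K11, R13, R14, R16 → +7.
Negative (D, E): E3, E7, D8, E12 → −4.
The N-terminus (+1) and C-terminus (−1) cancel.
Net charge = (+7) + (−4) = +3.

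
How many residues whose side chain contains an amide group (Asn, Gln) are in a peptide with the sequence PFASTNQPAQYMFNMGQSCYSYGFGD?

5

Matching residues: N6, Q7, Q10, N14, Q17.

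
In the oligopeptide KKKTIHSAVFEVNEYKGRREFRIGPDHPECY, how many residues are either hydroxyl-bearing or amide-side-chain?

5

Hydroxyl-bearing: S, T, Y. Amide-side-chain: N, Q.
Hydroxyl-bearing residues here: T4, S7, Y15, Y31 (4).
Amide-side-chain residues here: N13 (1).
The two groups share no amino acid, so total = 4 + 1 = 5.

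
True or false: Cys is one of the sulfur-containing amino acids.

True

Only Cys (C) and Met (M) have a sulfur atom in the side chain.
Cysteine is in this group.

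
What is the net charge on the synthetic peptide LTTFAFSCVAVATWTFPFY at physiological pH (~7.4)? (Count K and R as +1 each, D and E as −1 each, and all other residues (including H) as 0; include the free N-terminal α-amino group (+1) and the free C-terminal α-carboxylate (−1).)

Positive (K, R): none → +0.
Negative (D, E): none → −0.
The N-terminus (+1) and C-terminus (−1) cancel.
Net charge = (+0) + (−0) = 0.

0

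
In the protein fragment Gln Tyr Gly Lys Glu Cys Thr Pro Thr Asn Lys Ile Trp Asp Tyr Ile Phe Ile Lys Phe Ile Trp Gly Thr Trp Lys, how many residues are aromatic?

The aromatic amino acids are Phe (F, benzyl), Trp (W, indole), and Tyr (Y, phenol).
Matching residues: Tyr2, Trp13, Tyr15, Phe17, Phe20, Trp22, Trp25.

7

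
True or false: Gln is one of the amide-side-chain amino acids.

True

Asparagine (N) and glutamine (Q) have uncharged amide side chains.
Glutamine is in this group.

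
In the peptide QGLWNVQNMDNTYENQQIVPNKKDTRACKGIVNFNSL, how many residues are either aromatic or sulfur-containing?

5

Aromatic: F, W, Y. Sulfur-containing: C, M.
Aromatic residues here: W4, Y13, F34 (3).
Sulfur-containing residues here: M9, C28 (2).
The two groups share no amino acid, so total = 3 + 2 = 5.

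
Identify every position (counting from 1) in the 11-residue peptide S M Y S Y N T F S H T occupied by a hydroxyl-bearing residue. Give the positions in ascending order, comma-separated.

The –OH-bearing residues are Ser, Thr (aliphatic alcohols), and Tyr (phenol).
Matching residues: S1, Y3, S4, Y5, T7, S9, T11.

1, 3, 4, 5, 7, 9, 11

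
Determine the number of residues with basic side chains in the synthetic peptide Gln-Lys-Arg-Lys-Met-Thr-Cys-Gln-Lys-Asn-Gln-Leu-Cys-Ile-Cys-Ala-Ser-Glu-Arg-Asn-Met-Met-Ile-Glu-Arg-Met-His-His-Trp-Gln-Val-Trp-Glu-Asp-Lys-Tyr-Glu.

9

K, R, and H are the three residues with basic side chains (ε-amine, guanidinium, and imidazole respectively).
Matching residues: Lys2, Arg3, Lys4, Lys9, Arg19, Arg25, His27, His28, Lys35.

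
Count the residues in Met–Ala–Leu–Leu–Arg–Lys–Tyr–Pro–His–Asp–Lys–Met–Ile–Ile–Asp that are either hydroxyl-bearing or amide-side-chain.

1

Hydroxyl-bearing: S, T, Y. Amide-side-chain: N, Q.
Hydroxyl-bearing residues here: Tyr7 (1).
Amide-side-chain residues here: none (0).
The two groups share no amino acid, so total = 1 + 0 = 1.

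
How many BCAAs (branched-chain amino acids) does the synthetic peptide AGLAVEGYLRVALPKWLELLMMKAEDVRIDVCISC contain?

12

Valine (V), leucine (L), and isoleucine (I) are the branched-chain amino acids.
Matching residues: L3, V5, L9, V11, L13, L17, L19, L20, V27, I29, V31, I33.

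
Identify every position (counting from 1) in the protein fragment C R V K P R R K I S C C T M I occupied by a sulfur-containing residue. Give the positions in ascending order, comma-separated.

Matching residues: C1, C11, C12, M14.

1, 11, 12, 14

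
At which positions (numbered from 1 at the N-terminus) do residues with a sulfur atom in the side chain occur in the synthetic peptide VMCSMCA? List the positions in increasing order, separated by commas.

Cysteine (C, thiol) and methionine (M, thioether) are the two sulfur-containing amino acids.
Matching residues: M2, C3, M5, C6.

2, 3, 5, 6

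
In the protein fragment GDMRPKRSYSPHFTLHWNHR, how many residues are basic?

K, R, and H are the three residues with basic side chains (ε-amine, guanidinium, and imidazole respectively).
Matching residues: R4, K6, R7, H12, H16, H19, R20.

7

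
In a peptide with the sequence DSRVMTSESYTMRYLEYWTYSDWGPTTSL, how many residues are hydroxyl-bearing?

S, T, and Y are the three residues with a side-chain hydroxyl.
Matching residues: S2, T6, S7, S9, Y10, T11, Y14, Y17, T19, Y20, S21, T26, T27, S28.

14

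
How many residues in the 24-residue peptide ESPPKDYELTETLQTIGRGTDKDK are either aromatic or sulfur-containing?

Aromatic: F, W, Y. Sulfur-containing: C, M.
Aromatic residues here: Y7 (1).
Sulfur-containing residues here: none (0).
The two groups share no amino acid, so total = 1 + 0 = 1.

1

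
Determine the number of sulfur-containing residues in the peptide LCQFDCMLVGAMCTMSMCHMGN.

Cysteine (C, thiol) and methionine (M, thioether) are the two sulfur-containing amino acids.
Matching residues: C2, C6, M7, M12, C13, M15, M17, C18, M20.

9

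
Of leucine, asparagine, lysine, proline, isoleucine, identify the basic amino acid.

lysine

K, R, and H are the three residues with basic side chains (ε-amine, guanidinium, and imidazole respectively).
Of the listed options, only lysine belongs to this group.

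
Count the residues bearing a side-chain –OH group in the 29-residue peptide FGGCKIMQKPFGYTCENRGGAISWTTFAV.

5

Serine (S), threonine (T), and tyrosine (Y) each carry a hydroxyl group on the side chain.
Matching residues: Y13, T14, S23, T25, T26.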